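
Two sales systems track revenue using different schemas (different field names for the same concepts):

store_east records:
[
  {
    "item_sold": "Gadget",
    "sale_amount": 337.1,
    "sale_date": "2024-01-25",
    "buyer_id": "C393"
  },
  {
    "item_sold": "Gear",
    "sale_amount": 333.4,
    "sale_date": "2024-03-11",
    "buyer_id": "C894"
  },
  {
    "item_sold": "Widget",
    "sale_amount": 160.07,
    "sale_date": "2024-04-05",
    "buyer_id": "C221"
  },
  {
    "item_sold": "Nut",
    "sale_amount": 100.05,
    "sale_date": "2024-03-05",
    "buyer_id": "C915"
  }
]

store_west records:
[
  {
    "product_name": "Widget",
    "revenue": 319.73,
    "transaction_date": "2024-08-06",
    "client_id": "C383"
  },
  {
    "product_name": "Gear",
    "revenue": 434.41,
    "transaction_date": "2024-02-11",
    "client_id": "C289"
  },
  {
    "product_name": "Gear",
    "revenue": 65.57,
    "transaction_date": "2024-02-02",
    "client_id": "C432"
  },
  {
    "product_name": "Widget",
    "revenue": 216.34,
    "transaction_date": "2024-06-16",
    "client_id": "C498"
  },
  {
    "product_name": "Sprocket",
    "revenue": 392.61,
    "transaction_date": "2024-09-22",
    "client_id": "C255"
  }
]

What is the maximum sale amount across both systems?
434.41

Reconcile: "sale_amount" (store_east) = "revenue" (store_west) = sale amount

Maximum in store_east: 337.1
Maximum in store_west: 434.41

Overall maximum: max(337.1, 434.41) = 434.41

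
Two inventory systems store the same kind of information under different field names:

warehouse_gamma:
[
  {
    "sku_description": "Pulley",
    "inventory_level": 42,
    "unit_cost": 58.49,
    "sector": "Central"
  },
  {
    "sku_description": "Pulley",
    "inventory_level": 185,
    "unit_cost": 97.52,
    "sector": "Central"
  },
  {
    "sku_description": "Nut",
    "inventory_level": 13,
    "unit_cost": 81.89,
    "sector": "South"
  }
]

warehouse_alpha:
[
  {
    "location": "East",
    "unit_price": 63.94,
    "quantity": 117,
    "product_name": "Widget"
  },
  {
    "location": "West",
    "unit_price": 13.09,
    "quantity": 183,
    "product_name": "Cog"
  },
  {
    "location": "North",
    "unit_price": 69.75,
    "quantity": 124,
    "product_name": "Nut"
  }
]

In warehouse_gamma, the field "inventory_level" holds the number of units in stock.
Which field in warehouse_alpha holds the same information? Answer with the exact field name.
quantity

In warehouse_gamma, "inventory_level" holds the number of units in stock.
The fields in warehouse_alpha are: "location", "unit_price", "quantity", "product_name".
"quantity" is the match: the name refers to the same concept and its values are whole-number counts (e.g. 117, 183).
The other fields ("location", "unit_price", "product_name") hold different kinds of data.

So "inventory_level" in warehouse_gamma corresponds to "quantity" in warehouse_alpha.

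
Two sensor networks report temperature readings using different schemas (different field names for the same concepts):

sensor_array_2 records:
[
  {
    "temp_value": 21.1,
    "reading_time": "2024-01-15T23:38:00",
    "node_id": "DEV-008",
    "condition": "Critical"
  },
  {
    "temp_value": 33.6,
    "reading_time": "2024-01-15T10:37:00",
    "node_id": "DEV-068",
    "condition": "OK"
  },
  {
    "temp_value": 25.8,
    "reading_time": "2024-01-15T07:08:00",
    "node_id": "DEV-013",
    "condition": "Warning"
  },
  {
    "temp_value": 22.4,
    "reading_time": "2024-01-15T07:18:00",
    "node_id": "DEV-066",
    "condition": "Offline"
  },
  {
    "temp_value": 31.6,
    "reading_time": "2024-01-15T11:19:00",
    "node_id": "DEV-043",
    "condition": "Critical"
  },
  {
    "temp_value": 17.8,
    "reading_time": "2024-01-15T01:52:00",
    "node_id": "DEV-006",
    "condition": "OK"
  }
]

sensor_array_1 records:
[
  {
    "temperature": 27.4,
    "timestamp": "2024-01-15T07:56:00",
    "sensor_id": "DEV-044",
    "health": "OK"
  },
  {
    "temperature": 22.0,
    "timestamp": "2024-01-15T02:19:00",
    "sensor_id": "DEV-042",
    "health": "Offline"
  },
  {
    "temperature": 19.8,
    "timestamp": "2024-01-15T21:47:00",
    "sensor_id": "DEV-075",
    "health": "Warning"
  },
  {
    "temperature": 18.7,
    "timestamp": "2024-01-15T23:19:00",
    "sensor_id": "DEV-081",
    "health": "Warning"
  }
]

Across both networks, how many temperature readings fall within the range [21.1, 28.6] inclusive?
5

Schema mapping: "temp_value" (sensor_array_2) = "temperature" (sensor_array_1) = temperature

Readings in [21.1, 28.6] from sensor_array_2: 3
Readings in [21.1, 28.6] from sensor_array_1: 2

Total count: 3 + 2 = 5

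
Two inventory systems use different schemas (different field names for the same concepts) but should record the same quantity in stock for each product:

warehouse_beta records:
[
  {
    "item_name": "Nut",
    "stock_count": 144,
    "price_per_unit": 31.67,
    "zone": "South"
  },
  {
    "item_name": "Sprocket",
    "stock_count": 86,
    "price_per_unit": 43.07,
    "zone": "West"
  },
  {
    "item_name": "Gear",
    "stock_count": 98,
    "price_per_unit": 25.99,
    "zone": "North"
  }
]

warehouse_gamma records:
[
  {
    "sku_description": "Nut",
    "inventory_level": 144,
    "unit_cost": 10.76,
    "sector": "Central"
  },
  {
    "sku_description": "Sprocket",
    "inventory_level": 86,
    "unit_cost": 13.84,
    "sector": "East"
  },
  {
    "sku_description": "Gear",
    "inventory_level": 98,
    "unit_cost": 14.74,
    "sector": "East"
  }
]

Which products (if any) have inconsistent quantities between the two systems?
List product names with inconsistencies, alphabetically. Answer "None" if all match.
None

Schema mappings:
- "item_name" (warehouse_beta) = "sku_description" (warehouse_gamma) = product name
- "stock_count" (warehouse_beta) = "inventory_level" (warehouse_gamma) = quantity

Comparison:
  Nut: 144 vs 144 - MATCH
  Sprocket: 86 vs 86 - MATCH
  Gear: 98 vs 98 - MATCH

Products with inconsistencies: None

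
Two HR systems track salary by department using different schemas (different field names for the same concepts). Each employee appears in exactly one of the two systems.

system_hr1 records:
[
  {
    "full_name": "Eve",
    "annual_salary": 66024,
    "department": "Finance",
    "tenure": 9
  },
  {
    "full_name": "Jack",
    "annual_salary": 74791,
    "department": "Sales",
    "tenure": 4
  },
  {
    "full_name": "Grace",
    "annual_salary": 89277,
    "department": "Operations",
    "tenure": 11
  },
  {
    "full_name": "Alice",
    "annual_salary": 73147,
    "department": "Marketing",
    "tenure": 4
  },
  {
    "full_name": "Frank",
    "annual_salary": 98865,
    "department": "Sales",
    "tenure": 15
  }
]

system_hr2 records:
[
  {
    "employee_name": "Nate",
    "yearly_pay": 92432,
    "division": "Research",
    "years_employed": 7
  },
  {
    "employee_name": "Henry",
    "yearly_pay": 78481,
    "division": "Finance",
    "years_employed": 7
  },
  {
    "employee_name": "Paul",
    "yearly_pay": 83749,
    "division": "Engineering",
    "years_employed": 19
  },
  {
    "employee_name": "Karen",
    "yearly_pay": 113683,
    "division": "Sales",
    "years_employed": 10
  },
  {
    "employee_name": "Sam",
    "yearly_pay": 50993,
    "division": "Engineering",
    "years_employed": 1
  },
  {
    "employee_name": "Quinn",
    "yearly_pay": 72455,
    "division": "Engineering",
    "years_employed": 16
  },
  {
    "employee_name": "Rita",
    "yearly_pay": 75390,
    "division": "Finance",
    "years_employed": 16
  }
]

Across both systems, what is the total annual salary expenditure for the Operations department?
89277

Schema mappings:
- "department" (system_hr1) = "division" (system_hr2) = department
- "annual_salary" (system_hr1) = "yearly_pay" (system_hr2) = salary

Operations salaries from system_hr1: 89277
Operations salaries from system_hr2: 0

Total: 89277 + 0 = 89277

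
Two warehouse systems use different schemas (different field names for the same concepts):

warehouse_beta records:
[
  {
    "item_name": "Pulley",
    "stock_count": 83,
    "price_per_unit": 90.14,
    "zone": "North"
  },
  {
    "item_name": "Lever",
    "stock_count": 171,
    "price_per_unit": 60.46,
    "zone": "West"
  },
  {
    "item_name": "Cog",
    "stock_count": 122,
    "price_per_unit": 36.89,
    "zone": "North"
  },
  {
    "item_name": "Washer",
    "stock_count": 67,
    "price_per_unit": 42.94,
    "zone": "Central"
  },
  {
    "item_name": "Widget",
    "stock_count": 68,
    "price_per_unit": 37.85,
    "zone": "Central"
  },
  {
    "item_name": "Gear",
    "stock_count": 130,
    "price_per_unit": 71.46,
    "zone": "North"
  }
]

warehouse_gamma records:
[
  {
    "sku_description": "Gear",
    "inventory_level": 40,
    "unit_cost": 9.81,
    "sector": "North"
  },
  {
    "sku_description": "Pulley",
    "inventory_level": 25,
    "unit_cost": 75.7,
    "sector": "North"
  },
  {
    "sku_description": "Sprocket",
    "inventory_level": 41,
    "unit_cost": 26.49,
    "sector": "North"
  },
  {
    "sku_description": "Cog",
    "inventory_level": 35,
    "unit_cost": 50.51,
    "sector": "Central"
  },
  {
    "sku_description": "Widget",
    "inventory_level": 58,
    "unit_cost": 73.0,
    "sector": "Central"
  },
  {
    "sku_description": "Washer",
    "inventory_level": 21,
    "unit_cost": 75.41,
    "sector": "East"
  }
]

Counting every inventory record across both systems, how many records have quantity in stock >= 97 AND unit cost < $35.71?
0

Schema mappings:
- "stock_count" (warehouse_beta) = "inventory_level" (warehouse_gamma) = quantity
- "price_per_unit" (warehouse_beta) = "unit_cost" (warehouse_gamma) = unit cost

Records meeting both conditions in warehouse_beta: 0
Records meeting both conditions in warehouse_gamma: 0

Total: 0 + 0 = 0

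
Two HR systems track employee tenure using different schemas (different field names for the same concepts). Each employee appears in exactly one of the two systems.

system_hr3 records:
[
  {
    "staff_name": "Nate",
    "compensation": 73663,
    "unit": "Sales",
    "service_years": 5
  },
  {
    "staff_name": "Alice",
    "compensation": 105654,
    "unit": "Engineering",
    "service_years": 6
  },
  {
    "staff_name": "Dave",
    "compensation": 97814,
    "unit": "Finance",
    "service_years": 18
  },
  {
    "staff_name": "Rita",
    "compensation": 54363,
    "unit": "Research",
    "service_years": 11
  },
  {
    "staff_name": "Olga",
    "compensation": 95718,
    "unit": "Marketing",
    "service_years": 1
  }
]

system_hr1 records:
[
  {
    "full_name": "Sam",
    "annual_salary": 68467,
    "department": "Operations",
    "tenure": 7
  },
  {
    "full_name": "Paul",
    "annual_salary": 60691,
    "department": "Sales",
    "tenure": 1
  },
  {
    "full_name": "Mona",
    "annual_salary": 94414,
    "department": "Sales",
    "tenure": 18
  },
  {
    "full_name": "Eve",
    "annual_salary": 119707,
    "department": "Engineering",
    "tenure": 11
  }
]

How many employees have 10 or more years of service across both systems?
4

Reconcile schemas: "service_years" (system_hr3) = "tenure" (system_hr1) = years of service

From system_hr3: 2 employees with >= 10 years
From system_hr1: 2 employees with >= 10 years

Total: 2 + 2 = 4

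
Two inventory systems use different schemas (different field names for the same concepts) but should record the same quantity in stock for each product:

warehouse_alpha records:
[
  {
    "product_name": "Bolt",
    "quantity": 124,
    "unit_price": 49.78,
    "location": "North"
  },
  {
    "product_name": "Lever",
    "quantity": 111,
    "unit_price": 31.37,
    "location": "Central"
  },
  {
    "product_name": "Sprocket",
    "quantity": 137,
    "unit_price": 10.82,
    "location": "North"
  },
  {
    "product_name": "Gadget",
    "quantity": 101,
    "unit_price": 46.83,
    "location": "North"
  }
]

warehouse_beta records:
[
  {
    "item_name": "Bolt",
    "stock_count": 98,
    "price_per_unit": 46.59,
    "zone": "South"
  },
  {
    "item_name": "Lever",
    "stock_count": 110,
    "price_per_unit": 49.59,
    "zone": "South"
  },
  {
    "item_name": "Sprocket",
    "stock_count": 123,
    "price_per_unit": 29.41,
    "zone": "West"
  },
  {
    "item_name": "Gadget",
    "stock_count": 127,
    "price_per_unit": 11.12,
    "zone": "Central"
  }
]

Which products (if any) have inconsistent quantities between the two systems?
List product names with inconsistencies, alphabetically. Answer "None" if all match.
Bolt, Gadget, Lever, Sprocket

Schema mappings:
- "product_name" (warehouse_alpha) = "item_name" (warehouse_beta) = product name
- "quantity" (warehouse_alpha) = "stock_count" (warehouse_beta) = quantity

Comparison:
  Bolt: 124 vs 98 - MISMATCH
  Lever: 111 vs 110 - MISMATCH
  Sprocket: 137 vs 123 - MISMATCH
  Gadget: 101 vs 127 - MISMATCH

Products with inconsistencies: Bolt, Gadget, Lever, Sprocket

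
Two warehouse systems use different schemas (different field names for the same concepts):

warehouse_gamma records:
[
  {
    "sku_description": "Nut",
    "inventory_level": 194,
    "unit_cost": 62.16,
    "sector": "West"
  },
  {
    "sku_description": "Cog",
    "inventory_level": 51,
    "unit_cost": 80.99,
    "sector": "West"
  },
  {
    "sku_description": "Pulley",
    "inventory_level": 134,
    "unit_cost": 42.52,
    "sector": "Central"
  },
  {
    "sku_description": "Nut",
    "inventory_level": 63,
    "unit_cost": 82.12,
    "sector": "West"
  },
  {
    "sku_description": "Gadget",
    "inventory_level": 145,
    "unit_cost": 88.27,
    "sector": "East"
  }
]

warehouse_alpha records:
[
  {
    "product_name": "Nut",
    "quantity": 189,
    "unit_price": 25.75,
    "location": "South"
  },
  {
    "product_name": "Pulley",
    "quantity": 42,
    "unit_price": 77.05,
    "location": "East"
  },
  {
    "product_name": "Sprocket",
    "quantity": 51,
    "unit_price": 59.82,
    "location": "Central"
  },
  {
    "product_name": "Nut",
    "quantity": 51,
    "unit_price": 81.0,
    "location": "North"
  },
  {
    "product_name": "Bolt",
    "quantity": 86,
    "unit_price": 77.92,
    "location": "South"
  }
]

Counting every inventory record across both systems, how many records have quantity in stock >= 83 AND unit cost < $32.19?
1

Schema mappings:
- "inventory_level" (warehouse_gamma) = "quantity" (warehouse_alpha) = quantity
- "unit_cost" (warehouse_gamma) = "unit_price" (warehouse_alpha) = unit cost

Records meeting both conditions in warehouse_gamma: 0
Records meeting both conditions in warehouse_alpha: 1

Total: 0 + 1 = 1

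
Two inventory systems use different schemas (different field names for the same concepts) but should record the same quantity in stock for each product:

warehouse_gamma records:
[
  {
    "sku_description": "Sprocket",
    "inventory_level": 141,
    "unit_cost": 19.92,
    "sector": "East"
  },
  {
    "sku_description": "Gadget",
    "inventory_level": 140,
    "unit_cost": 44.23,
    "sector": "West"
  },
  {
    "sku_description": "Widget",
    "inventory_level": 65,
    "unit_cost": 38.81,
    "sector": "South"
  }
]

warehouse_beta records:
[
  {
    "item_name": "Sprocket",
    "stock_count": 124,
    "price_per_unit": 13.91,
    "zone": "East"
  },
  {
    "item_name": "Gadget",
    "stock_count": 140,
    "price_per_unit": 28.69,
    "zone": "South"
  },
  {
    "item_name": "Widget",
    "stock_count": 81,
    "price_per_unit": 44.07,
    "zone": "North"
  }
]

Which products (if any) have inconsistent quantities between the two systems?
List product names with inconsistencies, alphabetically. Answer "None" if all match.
Sprocket, Widget

Schema mappings:
- "sku_description" (warehouse_gamma) = "item_name" (warehouse_beta) = product name
- "inventory_level" (warehouse_gamma) = "stock_count" (warehouse_beta) = quantity

Comparison:
  Sprocket: 141 vs 124 - MISMATCH
  Gadget: 140 vs 140 - MATCH
  Widget: 65 vs 81 - MISMATCH

Products with inconsistencies: Sprocket, Widget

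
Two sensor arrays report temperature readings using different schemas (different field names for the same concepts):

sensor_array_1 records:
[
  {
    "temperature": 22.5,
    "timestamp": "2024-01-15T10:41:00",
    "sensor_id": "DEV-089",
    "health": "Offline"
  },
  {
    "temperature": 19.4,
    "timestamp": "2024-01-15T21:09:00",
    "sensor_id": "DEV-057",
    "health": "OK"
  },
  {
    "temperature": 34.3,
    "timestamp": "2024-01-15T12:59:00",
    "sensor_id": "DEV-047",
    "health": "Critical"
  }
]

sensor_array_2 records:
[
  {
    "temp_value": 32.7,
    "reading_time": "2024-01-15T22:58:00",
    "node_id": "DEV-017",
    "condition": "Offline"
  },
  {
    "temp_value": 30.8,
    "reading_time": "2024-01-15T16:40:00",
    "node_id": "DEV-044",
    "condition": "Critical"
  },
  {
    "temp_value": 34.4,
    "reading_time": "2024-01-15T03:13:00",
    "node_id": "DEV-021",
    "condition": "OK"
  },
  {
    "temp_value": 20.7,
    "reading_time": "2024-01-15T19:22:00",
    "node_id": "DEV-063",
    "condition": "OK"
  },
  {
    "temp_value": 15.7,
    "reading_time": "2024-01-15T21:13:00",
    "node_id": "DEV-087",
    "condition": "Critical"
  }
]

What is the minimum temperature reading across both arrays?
15.7

Schema mapping: "temperature" (sensor_array_1) = "temp_value" (sensor_array_2) = temperature reading

Minimum in sensor_array_1: 19.4
Minimum in sensor_array_2: 15.7

Overall minimum: min(19.4, 15.7) = 15.7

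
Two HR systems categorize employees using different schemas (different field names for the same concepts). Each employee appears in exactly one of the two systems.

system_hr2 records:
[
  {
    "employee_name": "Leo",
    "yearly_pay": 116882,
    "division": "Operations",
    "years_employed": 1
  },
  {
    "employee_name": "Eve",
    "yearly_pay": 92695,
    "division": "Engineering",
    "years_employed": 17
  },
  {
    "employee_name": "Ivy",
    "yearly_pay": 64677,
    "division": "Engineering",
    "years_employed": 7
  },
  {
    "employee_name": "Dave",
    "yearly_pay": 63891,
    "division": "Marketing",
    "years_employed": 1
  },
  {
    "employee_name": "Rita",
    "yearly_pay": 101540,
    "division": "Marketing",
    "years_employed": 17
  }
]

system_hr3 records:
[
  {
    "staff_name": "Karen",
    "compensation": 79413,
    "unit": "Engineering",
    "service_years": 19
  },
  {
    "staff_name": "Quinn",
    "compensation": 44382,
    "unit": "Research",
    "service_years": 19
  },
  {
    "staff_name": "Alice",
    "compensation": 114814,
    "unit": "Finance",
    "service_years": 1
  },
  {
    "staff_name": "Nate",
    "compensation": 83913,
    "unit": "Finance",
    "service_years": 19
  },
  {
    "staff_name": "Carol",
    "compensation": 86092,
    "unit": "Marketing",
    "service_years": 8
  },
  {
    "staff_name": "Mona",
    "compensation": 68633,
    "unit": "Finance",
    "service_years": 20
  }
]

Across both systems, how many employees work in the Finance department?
3

Schema mapping: "division" (system_hr2) = "unit" (system_hr3) = department

Finance employees in system_hr2: 0
Finance employees in system_hr3: 3

Total in Finance: 0 + 3 = 3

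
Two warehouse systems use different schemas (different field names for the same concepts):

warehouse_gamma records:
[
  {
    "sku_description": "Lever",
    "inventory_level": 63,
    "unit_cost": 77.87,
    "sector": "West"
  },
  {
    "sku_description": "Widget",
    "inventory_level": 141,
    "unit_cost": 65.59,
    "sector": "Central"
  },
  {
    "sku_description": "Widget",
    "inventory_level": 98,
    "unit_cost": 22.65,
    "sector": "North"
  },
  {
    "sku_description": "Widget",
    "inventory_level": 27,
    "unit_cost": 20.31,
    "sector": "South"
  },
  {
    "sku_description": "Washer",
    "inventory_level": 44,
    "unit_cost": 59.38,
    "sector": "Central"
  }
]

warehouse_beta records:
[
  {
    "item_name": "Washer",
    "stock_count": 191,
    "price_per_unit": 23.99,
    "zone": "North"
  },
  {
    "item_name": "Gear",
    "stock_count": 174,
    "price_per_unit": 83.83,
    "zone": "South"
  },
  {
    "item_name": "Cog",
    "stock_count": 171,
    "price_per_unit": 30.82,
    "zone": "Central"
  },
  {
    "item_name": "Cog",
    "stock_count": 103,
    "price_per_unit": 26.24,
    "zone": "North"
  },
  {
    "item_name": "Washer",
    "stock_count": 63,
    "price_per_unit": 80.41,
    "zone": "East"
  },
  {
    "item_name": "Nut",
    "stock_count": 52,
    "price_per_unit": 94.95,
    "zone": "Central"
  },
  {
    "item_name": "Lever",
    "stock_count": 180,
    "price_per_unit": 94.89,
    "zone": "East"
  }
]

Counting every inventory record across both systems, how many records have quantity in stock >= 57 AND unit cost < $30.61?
3

Schema mappings:
- "inventory_level" (warehouse_gamma) = "stock_count" (warehouse_beta) = quantity
- "unit_cost" (warehouse_gamma) = "price_per_unit" (warehouse_beta) = unit cost

Records meeting both conditions in warehouse_gamma: 1
Records meeting both conditions in warehouse_beta: 2

Total: 1 + 2 = 3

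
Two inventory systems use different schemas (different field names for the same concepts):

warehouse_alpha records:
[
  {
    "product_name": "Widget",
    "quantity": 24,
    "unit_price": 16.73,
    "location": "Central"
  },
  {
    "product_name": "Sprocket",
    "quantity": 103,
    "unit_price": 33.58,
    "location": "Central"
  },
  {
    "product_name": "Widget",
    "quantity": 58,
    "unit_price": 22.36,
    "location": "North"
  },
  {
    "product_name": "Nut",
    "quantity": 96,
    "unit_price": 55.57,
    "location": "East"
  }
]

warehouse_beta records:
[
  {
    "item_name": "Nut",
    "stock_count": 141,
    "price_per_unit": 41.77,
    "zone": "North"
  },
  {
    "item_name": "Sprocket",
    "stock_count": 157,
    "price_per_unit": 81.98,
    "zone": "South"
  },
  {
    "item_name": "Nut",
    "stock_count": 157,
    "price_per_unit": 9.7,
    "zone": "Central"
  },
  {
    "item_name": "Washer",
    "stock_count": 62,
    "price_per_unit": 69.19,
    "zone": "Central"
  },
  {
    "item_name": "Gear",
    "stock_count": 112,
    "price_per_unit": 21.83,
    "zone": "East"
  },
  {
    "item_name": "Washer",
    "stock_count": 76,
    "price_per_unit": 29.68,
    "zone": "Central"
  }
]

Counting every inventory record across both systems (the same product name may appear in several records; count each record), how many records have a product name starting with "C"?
0

Schema mapping: "product_name" (warehouse_alpha) = "item_name" (warehouse_beta) = product name

Records with product name starting with "C" in warehouse_alpha: 0
Records with product name starting with "C" in warehouse_beta: 0

Total: 0 + 0 = 0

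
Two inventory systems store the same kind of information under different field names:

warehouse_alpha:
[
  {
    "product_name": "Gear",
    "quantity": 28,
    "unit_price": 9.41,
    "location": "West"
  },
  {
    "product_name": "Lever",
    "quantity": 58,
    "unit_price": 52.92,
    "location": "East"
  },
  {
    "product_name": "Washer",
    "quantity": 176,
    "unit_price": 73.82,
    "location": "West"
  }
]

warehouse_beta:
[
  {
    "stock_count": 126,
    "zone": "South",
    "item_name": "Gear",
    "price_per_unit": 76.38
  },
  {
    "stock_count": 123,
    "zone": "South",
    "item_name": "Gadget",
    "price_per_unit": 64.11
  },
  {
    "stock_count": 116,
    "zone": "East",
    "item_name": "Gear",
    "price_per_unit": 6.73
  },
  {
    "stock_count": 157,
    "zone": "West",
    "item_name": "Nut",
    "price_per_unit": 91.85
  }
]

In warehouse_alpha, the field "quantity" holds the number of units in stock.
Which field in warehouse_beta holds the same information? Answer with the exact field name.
stock_count

In warehouse_alpha, "quantity" holds the number of units in stock.
The fields in warehouse_beta are: "stock_count", "zone", "item_name", "price_per_unit".
"stock_count" is the match: the name refers to the same concept and its values are whole-number counts (e.g. 126, 123).
The other fields ("zone", "item_name", "price_per_unit") hold different kinds of data.

So "quantity" in warehouse_alpha corresponds to "stock_count" in warehouse_beta.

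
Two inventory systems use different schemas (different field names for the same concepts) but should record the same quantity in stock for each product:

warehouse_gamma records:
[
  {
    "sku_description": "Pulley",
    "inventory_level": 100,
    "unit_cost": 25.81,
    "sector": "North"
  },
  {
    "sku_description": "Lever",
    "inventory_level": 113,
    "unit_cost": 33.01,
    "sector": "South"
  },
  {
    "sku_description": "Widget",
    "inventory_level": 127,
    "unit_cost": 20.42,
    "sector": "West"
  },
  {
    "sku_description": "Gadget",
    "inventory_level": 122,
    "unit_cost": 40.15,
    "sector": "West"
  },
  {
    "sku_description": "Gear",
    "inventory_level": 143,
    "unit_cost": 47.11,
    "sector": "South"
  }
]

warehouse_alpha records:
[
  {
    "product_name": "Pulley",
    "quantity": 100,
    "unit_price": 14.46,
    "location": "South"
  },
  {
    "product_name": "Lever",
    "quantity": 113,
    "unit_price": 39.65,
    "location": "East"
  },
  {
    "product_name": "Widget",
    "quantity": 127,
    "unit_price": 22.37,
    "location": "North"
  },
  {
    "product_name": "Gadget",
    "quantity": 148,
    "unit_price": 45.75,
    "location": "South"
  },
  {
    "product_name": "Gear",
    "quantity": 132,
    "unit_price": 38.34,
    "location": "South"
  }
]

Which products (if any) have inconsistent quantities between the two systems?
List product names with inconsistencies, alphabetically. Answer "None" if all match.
Gadget, Gear

Schema mappings:
- "sku_description" (warehouse_gamma) = "product_name" (warehouse_alpha) = product name
- "inventory_level" (warehouse_gamma) = "quantity" (warehouse_alpha) = quantity

Comparison:
  Pulley: 100 vs 100 - MATCH
  Lever: 113 vs 113 - MATCH
  Widget: 127 vs 127 - MATCH
  Gadget: 122 vs 148 - MISMATCH
  Gear: 143 vs 132 - MISMATCH

Products with inconsistencies: Gadget, Gear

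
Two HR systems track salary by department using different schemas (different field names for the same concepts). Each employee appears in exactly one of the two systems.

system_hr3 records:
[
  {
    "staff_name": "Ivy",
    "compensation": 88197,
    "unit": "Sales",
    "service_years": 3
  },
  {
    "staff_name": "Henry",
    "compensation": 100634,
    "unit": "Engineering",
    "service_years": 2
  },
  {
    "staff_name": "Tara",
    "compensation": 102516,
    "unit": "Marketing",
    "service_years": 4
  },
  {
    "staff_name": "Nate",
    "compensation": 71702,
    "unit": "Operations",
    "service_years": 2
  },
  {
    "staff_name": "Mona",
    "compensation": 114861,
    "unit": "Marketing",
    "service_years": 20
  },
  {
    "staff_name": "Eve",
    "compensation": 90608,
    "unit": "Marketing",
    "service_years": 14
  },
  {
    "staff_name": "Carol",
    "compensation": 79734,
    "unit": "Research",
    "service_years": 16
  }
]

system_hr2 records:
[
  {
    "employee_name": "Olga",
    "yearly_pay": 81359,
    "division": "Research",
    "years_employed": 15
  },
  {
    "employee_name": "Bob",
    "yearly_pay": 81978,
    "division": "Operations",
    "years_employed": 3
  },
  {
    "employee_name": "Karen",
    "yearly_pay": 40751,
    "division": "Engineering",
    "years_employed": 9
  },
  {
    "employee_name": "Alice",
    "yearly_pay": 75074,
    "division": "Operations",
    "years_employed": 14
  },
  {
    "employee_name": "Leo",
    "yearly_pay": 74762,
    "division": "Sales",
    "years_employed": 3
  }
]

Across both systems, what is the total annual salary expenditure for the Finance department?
0

Schema mappings:
- "unit" (system_hr3) = "division" (system_hr2) = department
- "compensation" (system_hr3) = "yearly_pay" (system_hr2) = salary

Finance salaries from system_hr3: 0
Finance salaries from system_hr2: 0

Total: 0 + 0 = 0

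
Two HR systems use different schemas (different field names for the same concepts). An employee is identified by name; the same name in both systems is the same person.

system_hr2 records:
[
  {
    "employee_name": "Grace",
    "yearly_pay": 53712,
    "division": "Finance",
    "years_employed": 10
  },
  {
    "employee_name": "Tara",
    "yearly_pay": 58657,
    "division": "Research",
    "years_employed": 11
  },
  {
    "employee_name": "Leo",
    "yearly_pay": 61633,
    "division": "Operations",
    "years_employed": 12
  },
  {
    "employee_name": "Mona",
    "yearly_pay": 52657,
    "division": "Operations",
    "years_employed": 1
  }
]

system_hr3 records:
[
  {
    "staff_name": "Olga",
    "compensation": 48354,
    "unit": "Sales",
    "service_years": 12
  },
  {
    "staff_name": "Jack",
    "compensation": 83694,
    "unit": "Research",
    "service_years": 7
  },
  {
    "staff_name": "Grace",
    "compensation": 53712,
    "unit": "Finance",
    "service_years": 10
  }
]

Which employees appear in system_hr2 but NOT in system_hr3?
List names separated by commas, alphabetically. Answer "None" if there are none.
Leo, Mona, Tara

Schema mapping: "employee_name" (system_hr2) = "staff_name" (system_hr3) = employee name

Names in system_hr2: ['Grace', 'Leo', 'Mona', 'Tara']
Names in system_hr3: ['Grace', 'Jack', 'Olga']

In system_hr2 but not system_hr3: ['Leo', 'Mona', 'Tara']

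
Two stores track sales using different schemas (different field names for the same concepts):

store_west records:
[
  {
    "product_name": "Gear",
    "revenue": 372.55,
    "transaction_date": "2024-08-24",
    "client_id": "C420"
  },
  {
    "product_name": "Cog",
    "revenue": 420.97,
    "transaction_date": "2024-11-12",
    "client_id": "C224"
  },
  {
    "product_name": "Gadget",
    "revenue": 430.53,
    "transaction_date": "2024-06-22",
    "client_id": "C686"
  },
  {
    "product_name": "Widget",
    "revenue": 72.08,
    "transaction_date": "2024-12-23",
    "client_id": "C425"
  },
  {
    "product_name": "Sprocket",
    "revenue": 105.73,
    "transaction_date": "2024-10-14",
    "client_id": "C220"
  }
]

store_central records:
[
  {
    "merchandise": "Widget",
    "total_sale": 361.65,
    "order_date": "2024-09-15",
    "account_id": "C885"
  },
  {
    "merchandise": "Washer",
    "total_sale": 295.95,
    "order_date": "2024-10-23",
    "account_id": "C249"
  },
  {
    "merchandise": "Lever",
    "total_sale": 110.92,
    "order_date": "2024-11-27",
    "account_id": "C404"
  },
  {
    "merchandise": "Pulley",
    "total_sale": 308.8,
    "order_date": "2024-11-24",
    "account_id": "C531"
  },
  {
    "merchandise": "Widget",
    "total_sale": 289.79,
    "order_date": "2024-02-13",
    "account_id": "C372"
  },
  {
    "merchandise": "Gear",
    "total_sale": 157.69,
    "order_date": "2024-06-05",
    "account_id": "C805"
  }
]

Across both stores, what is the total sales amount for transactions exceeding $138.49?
2637.93

Schema mapping: "revenue" (store_west) = "total_sale" (store_central) = sale amount

Sum of sales > $138.49 in store_west: 1224.05
Sum of sales > $138.49 in store_central: 1413.88

Total: 1224.05 + 1413.88 = 2637.93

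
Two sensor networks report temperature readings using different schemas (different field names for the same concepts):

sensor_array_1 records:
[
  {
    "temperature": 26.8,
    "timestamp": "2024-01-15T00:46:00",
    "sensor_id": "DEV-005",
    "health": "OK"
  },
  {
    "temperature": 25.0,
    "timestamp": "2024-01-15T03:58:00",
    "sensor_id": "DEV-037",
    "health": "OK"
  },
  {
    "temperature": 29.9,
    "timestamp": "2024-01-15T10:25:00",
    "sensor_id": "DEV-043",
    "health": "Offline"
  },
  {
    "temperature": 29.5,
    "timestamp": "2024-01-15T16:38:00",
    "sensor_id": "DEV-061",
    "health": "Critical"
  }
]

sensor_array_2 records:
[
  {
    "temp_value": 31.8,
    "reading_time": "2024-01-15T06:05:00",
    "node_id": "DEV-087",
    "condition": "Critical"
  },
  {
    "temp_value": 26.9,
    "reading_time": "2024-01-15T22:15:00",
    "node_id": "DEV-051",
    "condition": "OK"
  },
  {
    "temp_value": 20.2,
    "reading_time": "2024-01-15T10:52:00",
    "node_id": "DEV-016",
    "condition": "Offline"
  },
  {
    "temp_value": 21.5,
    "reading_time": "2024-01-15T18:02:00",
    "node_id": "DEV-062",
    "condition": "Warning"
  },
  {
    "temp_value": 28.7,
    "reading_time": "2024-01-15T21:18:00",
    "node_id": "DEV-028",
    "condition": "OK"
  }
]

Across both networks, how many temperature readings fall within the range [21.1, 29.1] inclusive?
5

Schema mapping: "temperature" (sensor_array_1) = "temp_value" (sensor_array_2) = temperature

Readings in [21.1, 29.1] from sensor_array_1: 2
Readings in [21.1, 29.1] from sensor_array_2: 3

Total count: 2 + 3 = 5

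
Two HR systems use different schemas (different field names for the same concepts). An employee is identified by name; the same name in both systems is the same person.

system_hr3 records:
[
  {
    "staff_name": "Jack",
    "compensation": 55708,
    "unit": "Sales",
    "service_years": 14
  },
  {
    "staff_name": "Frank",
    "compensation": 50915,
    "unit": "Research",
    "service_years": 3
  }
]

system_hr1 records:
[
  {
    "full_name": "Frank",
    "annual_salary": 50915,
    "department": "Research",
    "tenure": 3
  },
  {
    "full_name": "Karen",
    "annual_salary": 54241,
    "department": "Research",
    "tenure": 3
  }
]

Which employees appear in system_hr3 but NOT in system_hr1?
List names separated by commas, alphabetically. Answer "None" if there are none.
Jack

Schema mapping: "staff_name" (system_hr3) = "full_name" (system_hr1) = employee name

Names in system_hr3: ['Frank', 'Jack']
Names in system_hr1: ['Frank', 'Karen']

In system_hr3 but not system_hr1: ['Jack']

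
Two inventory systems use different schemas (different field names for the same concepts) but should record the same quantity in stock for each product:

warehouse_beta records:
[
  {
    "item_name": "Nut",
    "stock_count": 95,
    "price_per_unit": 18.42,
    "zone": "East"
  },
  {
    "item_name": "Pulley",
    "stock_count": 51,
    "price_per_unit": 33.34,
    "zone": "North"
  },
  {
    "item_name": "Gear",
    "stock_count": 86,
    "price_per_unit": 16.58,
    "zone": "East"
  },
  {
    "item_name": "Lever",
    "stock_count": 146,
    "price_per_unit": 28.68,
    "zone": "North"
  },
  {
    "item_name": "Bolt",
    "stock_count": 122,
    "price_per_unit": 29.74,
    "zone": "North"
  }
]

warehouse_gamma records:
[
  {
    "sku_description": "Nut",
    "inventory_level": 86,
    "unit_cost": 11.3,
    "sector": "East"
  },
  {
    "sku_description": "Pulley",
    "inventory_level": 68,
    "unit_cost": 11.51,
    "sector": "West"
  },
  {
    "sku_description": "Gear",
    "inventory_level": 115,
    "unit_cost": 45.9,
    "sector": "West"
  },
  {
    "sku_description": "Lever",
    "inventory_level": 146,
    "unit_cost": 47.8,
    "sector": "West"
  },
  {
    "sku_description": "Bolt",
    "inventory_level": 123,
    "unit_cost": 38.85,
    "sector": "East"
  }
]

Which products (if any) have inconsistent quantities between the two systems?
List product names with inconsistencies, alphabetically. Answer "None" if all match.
Bolt, Gear, Nut, Pulley

Schema mappings:
- "item_name" (warehouse_beta) = "sku_description" (warehouse_gamma) = product name
- "stock_count" (warehouse_beta) = "inventory_level" (warehouse_gamma) = quantity

Comparison:
  Nut: 95 vs 86 - MISMATCH
  Pulley: 51 vs 68 - MISMATCH
  Gear: 86 vs 115 - MISMATCH
  Lever: 146 vs 146 - MATCH
  Bolt: 122 vs 123 - MISMATCH

Products with inconsistencies: Bolt, Gear, Nut, Pulley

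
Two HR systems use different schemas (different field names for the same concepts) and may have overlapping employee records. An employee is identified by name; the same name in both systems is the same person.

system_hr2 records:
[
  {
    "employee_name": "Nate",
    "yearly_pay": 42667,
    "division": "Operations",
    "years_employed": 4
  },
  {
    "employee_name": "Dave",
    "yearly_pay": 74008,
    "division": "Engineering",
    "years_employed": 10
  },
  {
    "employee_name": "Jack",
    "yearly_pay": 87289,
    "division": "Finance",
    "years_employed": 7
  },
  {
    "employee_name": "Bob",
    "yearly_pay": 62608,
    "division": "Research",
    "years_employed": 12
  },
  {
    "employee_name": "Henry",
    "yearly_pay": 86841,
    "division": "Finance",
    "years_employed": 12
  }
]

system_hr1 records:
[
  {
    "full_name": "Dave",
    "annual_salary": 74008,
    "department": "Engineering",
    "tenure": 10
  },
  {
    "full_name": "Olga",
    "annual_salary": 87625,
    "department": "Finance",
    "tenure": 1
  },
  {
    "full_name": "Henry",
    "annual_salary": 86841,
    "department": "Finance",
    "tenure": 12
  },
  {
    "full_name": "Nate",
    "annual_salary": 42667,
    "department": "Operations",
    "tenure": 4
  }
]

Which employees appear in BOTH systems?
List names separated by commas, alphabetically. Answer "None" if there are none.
Dave, Henry, Nate

Schema mapping: "employee_name" (system_hr2) = "full_name" (system_hr1) = employee name

Names in system_hr2: ['Bob', 'Dave', 'Henry', 'Jack', 'Nate']
Names in system_hr1: ['Dave', 'Henry', 'Nate', 'Olga']

Intersection: ['Dave', 'Henry', 'Nate']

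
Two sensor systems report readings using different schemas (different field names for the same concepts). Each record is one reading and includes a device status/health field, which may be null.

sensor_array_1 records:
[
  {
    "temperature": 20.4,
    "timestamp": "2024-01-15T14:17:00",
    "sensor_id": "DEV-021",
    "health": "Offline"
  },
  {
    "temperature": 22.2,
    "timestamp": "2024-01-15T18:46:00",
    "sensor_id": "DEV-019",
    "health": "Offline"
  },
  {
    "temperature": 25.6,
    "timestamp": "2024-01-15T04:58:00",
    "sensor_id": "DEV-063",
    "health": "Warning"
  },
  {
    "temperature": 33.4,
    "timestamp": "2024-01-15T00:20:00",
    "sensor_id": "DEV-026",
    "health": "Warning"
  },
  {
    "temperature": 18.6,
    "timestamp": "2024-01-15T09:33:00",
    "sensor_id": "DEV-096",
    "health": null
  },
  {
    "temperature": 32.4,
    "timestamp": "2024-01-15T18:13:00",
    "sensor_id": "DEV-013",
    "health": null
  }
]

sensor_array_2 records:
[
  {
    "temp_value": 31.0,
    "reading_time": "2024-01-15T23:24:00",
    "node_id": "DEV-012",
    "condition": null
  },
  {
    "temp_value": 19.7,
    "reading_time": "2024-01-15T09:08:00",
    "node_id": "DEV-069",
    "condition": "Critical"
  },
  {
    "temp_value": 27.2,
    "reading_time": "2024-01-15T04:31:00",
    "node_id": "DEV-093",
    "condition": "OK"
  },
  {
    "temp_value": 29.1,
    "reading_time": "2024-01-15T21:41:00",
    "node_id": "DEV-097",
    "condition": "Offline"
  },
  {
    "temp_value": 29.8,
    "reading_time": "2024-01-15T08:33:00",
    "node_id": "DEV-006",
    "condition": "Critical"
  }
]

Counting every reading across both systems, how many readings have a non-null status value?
8

Schema mapping: "health" (sensor_array_1) = "condition" (sensor_array_2) = status

Non-null in sensor_array_1: 4
Non-null in sensor_array_2: 4

Total non-null: 4 + 4 = 8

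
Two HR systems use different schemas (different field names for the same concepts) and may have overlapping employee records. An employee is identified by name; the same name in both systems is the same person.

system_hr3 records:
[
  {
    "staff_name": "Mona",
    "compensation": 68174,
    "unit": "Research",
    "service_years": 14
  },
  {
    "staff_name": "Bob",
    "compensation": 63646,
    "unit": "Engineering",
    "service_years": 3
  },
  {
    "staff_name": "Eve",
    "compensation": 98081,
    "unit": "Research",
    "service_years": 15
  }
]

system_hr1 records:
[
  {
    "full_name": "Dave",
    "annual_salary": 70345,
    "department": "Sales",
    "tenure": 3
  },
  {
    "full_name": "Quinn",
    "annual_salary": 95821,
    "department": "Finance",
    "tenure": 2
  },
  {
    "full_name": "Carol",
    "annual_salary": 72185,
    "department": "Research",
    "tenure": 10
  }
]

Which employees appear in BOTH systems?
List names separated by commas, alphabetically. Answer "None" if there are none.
None

Schema mapping: "staff_name" (system_hr3) = "full_name" (system_hr1) = employee name

Names in system_hr3: ['Bob', 'Eve', 'Mona']
Names in system_hr1: ['Carol', 'Dave', 'Quinn']

Intersection: None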